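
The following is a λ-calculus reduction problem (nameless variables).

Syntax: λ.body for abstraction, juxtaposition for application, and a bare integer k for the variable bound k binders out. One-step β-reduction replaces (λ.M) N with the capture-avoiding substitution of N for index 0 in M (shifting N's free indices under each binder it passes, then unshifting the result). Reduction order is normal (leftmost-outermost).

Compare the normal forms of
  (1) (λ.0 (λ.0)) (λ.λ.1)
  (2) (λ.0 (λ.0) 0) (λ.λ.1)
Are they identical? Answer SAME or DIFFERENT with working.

Answer: DIFFERENT — A ⇓ λ.λ.0, B ⇓ λ.0

Reduction:
Term A:
  start: (λ.0 (λ.0)) (λ.λ.1)
  step 1: (λ.λ.1) (λ.0)
  step 2: λ.λ.0

Term B:
  start: (λ.0 (λ.0) 0) (λ.λ.1)
  step 1: (λ.λ.1) (λ.0) (λ.λ.1)
  step 2: (λ.λ.0) (λ.λ.1)
  step 3: λ.0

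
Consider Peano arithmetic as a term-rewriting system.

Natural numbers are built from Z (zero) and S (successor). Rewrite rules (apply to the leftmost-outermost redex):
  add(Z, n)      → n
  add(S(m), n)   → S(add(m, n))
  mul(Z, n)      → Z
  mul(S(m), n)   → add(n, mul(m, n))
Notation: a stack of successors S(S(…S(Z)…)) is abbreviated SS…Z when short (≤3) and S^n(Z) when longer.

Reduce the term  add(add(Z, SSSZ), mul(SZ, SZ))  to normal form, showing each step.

  start: add(add(Z, SSSZ), mul(SZ, SZ))
  →1  add(SSSZ, mul(SZ, SZ))
  →2  S(add(SSZ, mul(SZ, SZ)))
  →3  S(S(add(SZ, mul(SZ, SZ))))
  →4  S(S(S(add(Z, mul(SZ, SZ)))))
  →5  S(S(S(mul(SZ, SZ))))
  →6  S(S(S(add(SZ, mul(Z, SZ)))))
  →7  S(S(S(S(add(Z, mul(Z, SZ))))))
  →8  S(S(S(S(mul(Z, SZ)))))
  →9  S^4(Z)

Answer: normal form = S^4(Z)  (in 9 steps)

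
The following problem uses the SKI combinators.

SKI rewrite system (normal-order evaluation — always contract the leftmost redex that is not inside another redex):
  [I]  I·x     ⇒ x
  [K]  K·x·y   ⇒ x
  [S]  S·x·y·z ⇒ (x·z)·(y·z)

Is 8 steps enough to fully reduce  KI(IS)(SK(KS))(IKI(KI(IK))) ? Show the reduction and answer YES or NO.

Answer: YES — reaches normal form I in 6 ≤ 8 steps

Reduction:
  start: KI(IS)(SK(KS))(IKI(KI(IK)))
  step 1: I(SK(KS))(IKI(KI(IK)))
  step 2: SK(KS)(IKI(KI(IK)))
  step 3: K(IKI(KI(IK)))(KS(IKI(KI(IK))))
  step 4: IKI(KI(IK))
  step 5: KI(KI(IK))
  step 6: I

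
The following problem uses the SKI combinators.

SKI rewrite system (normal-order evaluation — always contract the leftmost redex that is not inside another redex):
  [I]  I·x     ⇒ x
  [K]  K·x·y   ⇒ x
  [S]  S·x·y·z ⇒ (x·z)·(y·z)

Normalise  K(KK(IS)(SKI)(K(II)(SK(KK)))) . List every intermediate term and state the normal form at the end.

  start: K(KK(IS)(SKI)(K(II)(SK(KK))))
  [1] K(K(SKI)(K(II)(SK(KK))))
  [2] K(SKI)

Answer: normal form = K(SKI)  (in 2 steps)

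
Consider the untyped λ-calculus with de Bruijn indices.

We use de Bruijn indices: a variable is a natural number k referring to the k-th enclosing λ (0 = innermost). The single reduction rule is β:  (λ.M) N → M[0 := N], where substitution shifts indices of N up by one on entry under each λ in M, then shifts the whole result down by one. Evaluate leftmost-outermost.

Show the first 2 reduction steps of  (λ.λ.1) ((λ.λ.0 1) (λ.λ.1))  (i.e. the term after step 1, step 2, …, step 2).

  start: (λ.λ.1) ((λ.λ.0 1) (λ.λ.1))
  step 1: λ.(λ.λ.0 1) (λ.λ.1)
  step 2: λ.λ.0 (λ.λ.1)

Answer: after 2 steps: λ.λ.0 (λ.λ.1)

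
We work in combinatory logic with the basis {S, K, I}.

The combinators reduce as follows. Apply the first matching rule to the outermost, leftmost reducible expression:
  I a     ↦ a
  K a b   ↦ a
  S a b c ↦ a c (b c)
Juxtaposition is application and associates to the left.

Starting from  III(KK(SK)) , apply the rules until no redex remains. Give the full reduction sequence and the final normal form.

Answer: normal form = K  (in 4 steps)

Derivation:
  start: III(KK(SK))
  step 1: II(KK(SK))
  step 2: I(KK(SK))
  step 3: KK(SK)
  step 4: K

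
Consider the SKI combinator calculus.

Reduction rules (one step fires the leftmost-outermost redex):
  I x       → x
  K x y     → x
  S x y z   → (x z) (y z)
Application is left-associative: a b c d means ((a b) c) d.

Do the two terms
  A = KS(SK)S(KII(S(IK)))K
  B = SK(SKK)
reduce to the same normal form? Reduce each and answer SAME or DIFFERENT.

Answer: SAME — A ⇓ SK(SKK), B ⇓ SK(SKK)

Derivation:
Term A:
  start: KS(SK)S(KII(S(IK)))K
  [1] SS(KII(S(IK)))K
  [2] SK(KII(S(IK))K)
  [3] SK(I(S(IK))K)
  [4] SK(S(IK)K)
  [5] SK(SKK)

Term B:
  start: SK(SKK)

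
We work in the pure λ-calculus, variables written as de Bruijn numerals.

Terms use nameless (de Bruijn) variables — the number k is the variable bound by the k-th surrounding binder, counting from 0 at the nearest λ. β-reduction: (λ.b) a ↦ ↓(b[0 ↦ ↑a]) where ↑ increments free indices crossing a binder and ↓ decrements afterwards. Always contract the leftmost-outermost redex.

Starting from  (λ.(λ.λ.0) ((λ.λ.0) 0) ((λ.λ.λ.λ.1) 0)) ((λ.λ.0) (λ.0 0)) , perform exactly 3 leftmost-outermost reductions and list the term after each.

Answer: after 3 steps: (λ.λ.λ.λ.1) ((λ.λ.0) (λ.0 0))

Reduction:
  start: (λ.(λ.λ.0) ((λ.λ.0) 0) ((λ.λ.λ.λ.1) 0)) ((λ.λ.0) (λ.0 0))
  step 1: (λ.λ.0) ((λ.λ.0) ((λ.λ.0) (λ.0 0))) ((λ.λ.λ.λ.1) ((λ.λ.0) (λ.0 0)))
  step 2: (λ.0) ((λ.λ.λ.λ.1) ((λ.λ.0) (λ.0 0)))
  step 3: (λ.λ.λ.λ.1) ((λ.λ.0) (λ.0 0))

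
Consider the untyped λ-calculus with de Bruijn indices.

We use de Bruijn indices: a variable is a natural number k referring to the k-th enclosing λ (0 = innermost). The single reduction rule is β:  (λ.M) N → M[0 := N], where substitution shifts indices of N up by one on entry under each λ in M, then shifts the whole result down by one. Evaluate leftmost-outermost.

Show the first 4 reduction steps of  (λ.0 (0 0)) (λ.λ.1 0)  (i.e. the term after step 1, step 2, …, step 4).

  start: (λ.0 (0 0)) (λ.λ.1 0)
  step 1: (λ.λ.1 0) ((λ.λ.1 0) (λ.λ.1 0))
  step 2: λ.(λ.λ.1 0) (λ.λ.1 0) 0
  step 3: λ.(λ.(λ.λ.1 0) 0) 0
  step 4: λ.(λ.λ.1 0) 0

Answer: after 4 steps: λ.(λ.λ.1 0) 0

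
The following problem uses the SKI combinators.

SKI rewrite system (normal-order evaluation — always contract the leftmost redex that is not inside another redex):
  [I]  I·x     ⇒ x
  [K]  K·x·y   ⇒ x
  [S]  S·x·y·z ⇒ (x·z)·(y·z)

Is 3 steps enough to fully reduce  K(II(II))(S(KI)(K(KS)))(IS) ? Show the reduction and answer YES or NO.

  start: K(II(II))(S(KI)(K(KS)))(IS)
  [1] II(II)(IS)
  [2] I(II)(IS)
  [3] II(IS)

Answer: NO — after 3 steps the term is II(IS), not yet normal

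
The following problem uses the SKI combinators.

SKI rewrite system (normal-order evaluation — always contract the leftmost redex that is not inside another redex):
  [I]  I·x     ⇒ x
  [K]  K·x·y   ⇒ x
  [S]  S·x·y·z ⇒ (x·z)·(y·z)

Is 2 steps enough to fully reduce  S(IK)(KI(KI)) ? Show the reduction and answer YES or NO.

Answer: YES — reaches normal form SKI in 2 ≤ 2 steps

Reduction:
  start: S(IK)(KI(KI))
  [1] SK(KI(KI))
  [2] SKI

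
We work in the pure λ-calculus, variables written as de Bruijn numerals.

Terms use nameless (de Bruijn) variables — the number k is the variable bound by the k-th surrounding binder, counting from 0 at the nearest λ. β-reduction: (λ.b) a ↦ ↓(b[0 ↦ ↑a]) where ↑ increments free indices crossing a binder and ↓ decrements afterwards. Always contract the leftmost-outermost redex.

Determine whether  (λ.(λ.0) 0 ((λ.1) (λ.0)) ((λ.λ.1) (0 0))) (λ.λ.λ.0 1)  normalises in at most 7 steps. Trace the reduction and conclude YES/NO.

  start: (λ.(λ.0) 0 ((λ.1) (λ.0)) ((λ.λ.1) (0 0))) (λ.λ.λ.0 1)
  →1  (λ.0) (λ.λ.λ.0 1) ((λ.λ.λ.λ.0 1) (λ.0)) ((λ.λ.1) ((λ.λ.λ.0 1) (λ.λ.λ.0 1)))
  →2  (λ.λ.λ.0 1) ((λ.λ.λ.λ.0 1) (λ.0)) ((λ.λ.1) ((λ.λ.λ.0 1) (λ.λ.λ.0 1)))
  →3  (λ.λ.0 1) ((λ.λ.1) ((λ.λ.λ.0 1) (λ.λ.λ.0 1)))
  →4  λ.0 ((λ.λ.1) ((λ.λ.λ.0 1) (λ.λ.λ.0 1)))
  →5  λ.0 (λ.(λ.λ.λ.0 1) (λ.λ.λ.0 1))
  →6  λ.0 (λ.λ.λ.0 1)

Answer: YES — reaches normal form λ.0 (λ.λ.λ.0 1) in 6 ≤ 7 steps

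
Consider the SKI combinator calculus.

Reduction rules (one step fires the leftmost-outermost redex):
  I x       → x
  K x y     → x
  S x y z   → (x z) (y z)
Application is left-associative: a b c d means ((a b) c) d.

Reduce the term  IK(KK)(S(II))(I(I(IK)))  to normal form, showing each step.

  start: IK(KK)(S(II))(I(I(IK)))
  [1] K(KK)(S(II))(I(I(IK)))
  [2] KK(I(I(IK)))
  [3] K

Answer: normal form = K  (in 3 steps)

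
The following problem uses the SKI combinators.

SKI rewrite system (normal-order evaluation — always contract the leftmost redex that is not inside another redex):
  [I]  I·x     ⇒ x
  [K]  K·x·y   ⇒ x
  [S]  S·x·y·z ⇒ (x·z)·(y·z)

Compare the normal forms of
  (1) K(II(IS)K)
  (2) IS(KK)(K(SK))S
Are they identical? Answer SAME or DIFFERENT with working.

Answer: SAME — A ⇓ K(SK), B ⇓ K(SK)

Derivation:
Term A:
  start: K(II(IS)K)
  →1  K(I(IS)K)
  →2  K(ISK)
  →3  K(SK)

Term B:
  start: IS(KK)(K(SK))S
  →1  S(KK)(K(SK))S
  →2  KKS(K(SK)S)
  →3  K(K(SK)S)
  →4  K(SK)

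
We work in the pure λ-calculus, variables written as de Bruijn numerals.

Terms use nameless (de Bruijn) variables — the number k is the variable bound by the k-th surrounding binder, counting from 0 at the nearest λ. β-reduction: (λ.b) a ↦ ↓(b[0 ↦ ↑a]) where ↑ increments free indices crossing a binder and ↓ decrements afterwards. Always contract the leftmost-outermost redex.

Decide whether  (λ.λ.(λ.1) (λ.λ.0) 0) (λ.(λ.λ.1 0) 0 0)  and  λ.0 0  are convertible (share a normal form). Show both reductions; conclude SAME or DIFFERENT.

Answer: SAME — A ⇓ λ.0 0, B ⇓ λ.0 0

Derivation:
Term A:
  start: (λ.λ.(λ.1) (λ.λ.0) 0) (λ.(λ.λ.1 0) 0 0)
  step 1: λ.(λ.1) (λ.λ.0) 0
  step 2: λ.0 0

Term B:
  start: λ.0 0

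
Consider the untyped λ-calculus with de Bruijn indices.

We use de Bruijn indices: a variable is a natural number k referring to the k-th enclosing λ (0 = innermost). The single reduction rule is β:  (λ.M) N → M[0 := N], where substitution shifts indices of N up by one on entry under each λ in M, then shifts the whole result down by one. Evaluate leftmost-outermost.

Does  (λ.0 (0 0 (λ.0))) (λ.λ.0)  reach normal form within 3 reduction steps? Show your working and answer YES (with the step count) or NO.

Answer: YES — reaches normal form λ.0 in 2 ≤ 3 steps

Derivation:
  start: (λ.0 (0 0 (λ.0))) (λ.λ.0)
  →1  (λ.λ.0) ((λ.λ.0) (λ.λ.0) (λ.0))
  →2  λ.0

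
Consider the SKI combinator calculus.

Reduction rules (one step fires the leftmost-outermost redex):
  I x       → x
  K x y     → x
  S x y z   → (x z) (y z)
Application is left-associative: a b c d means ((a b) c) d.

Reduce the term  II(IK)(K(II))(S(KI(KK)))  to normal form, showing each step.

  start: II(IK)(K(II))(S(KI(KK)))
  [1] I(IK)(K(II))(S(KI(KK)))
  [2] IK(K(II))(S(KI(KK)))
  [3] K(K(II))(S(KI(KK)))
  [4] K(II)
  [5] KI

Answer: normal form = KI  (in 5 steps)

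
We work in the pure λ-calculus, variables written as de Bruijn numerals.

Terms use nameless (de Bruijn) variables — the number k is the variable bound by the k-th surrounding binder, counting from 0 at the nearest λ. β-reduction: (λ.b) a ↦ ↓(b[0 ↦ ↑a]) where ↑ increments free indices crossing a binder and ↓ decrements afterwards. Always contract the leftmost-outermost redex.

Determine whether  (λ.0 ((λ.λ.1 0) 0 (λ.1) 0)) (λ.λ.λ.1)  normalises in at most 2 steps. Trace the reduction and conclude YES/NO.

  start: (λ.0 ((λ.λ.1 0) 0 (λ.1) 0)) (λ.λ.λ.1)
  [1] (λ.λ.λ.1) ((λ.λ.1 0) (λ.λ.λ.1) (λ.λ.λ.λ.1) (λ.λ.λ.1))
  [2] λ.λ.1

Answer: YES — reaches normal form λ.λ.1 in 2 ≤ 2 steps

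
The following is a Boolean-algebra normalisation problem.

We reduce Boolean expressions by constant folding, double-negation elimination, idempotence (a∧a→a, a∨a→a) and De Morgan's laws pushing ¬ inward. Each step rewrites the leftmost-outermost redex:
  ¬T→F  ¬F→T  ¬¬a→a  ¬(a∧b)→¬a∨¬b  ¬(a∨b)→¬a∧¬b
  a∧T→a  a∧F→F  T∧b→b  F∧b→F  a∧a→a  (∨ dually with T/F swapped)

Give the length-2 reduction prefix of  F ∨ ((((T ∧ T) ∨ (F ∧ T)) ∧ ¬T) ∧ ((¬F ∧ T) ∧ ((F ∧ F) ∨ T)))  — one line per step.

  start: F ∨ ((((T ∧ T) ∨ (F ∧ T)) ∧ ¬T) ∧ ((¬F ∧ T) ∧ ((F ∧ F) ∨ T)))
  [1] (((T ∧ T) ∨ (F ∧ T)) ∧ ¬T) ∧ ((¬F ∧ T) ∧ ((F ∧ F) ∨ T))
  [2] ((T ∨ (F ∧ T)) ∧ ¬T) ∧ ((¬F ∧ T) ∧ ((F ∧ F) ∨ T))

Answer: after 2 steps: ((T ∨ (F ∧ T)) ∧ ¬T) ∧ ((¬F ∧ T) ∧ ((F ∧ F) ∨ T))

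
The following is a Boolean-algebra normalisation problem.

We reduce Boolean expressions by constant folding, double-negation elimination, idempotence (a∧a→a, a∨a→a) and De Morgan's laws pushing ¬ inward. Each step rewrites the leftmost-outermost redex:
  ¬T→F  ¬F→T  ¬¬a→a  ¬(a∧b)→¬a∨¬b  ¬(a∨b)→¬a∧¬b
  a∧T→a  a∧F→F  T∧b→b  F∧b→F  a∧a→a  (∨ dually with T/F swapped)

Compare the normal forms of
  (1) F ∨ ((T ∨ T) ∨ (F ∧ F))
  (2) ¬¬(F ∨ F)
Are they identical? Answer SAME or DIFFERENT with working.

Term A:
  start: F ∨ ((T ∨ T) ∨ (F ∧ F))
  →1  (T ∨ T) ∨ (F ∧ F)
  →2  T ∨ (F ∧ F)
  →3  T

Term B:
  start: ¬¬(F ∨ F)
  →1  F ∨ F
  →2  F

Answer: DIFFERENT — A ⇓ T, B ⇓ F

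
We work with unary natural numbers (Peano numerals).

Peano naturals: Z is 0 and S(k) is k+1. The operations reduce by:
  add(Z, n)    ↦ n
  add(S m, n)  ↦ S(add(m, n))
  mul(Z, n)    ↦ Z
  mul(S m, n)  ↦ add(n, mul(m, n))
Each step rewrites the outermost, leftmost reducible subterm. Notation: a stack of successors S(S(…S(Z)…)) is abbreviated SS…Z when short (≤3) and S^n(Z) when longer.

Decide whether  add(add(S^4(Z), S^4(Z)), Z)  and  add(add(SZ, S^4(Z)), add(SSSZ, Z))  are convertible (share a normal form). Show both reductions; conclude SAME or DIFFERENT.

Answer: SAME — A ⇓ S^8(Z), B ⇓ S^8(Z)

Derivation:
Term A:
  start: add(add(S^4(Z), S^4(Z)), Z)
  step 1: add(S(add(SSSZ, S^4(Z))), Z)
  step 2: S(add(add(SSSZ, S^4(Z)), Z))
  step 3: S(add(S(add(SSZ, S^4(Z))), Z))
  step 4: S(S(add(add(SSZ, S^4(Z)), Z)))
  step 5: S(S(add(S(add(SZ, S^4(Z))), Z)))
  step 6: S(S(S(add(add(SZ, S^4(Z)), Z))))
  step 7: S(S(S(add(S(add(Z, S^4(Z))), Z))))
  step 8: S(S(S(S(add(add(Z, S^4(Z)), Z)))))
  step 9: S(S(S(S(add(S^4(Z), Z)))))
  step 10: S(S(S(S(S(add(SSSZ, Z))))))
  step 11: S(S(S(S(S(S(add(SSZ, Z)))))))
  step 12: S(S(S(S(S(S(S(add(SZ, Z))))))))
  step 13: S(S(S(S(S(S(S(S(add(Z, Z)))))))))
  step 14: S^8(Z)

Term B:
  start: add(add(SZ, S^4(Z)), add(SSSZ, Z))
  step 1: add(S(add(Z, S^4(Z))), add(SSSZ, Z))
  step 2: S(add(add(Z, S^4(Z)), add(SSSZ, Z)))
  step 3: S(add(S^4(Z), add(SSSZ, Z)))
  step 4: S(S(add(SSSZ, add(SSSZ, Z))))
  step 5: S(S(S(add(SSZ, add(SSSZ, Z)))))
  step 6: S(S(S(S(add(SZ, add(SSSZ, Z))))))
  step 7: S(S(S(S(S(add(Z, add(SSSZ, Z)))))))
  step 8: S(S(S(S(S(add(SSSZ, Z))))))
  step 9: S(S(S(S(S(S(add(SSZ, Z)))))))
  step 10: S(S(S(S(S(S(S(add(SZ, Z))))))))
  step 11: S(S(S(S(S(S(S(S(add(Z, Z)))))))))
  step 12: S^8(Z)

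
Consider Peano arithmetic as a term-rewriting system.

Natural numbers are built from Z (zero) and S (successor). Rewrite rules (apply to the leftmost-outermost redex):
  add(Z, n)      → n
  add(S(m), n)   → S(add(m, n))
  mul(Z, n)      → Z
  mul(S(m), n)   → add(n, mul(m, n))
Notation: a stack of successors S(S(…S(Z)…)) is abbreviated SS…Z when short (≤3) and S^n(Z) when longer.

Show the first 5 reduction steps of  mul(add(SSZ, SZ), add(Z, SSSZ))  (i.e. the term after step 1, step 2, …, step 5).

  start: mul(add(SSZ, SZ), add(Z, SSSZ))
  [1] mul(S(add(SZ, SZ)), add(Z, SSSZ))
  [2] add(add(Z, SSSZ), mul(add(SZ, SZ), add(Z, SSSZ)))
  [3] add(SSSZ, mul(add(SZ, SZ), add(Z, SSSZ)))
  [4] S(add(SSZ, mul(add(SZ, SZ), add(Z, SSSZ))))
  [5] S(S(add(SZ, mul(add(SZ, SZ), add(Z, SSSZ)))))

Answer: after 5 steps: S(S(add(SZ, mul(add(SZ, SZ), add(Z, SSSZ)))))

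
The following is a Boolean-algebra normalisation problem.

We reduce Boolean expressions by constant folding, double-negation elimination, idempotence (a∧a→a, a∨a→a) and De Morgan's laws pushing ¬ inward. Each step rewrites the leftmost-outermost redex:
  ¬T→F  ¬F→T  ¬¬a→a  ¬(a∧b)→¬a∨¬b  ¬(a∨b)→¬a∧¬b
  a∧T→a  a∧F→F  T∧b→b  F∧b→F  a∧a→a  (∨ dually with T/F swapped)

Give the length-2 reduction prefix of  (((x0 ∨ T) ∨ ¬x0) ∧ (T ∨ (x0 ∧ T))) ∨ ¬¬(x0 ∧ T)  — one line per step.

  start: (((x0 ∨ T) ∨ ¬x0) ∧ (T ∨ (x0 ∧ T))) ∨ ¬¬(x0 ∧ T)
  →1  ((T ∨ ¬x0) ∧ (T ∨ (x0 ∧ T))) ∨ ¬¬(x0 ∧ T)
  →2  (T ∧ (T ∨ (x0 ∧ T))) ∨ ¬¬(x0 ∧ T)

Answer: after 2 steps: (T ∧ (T ∨ (x0 ∧ T))) ∨ ¬¬(x0 ∧ T)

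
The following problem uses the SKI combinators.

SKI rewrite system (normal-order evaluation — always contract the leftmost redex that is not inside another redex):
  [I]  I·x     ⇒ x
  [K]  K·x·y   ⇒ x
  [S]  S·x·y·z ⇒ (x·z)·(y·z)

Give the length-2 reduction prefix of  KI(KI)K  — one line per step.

Answer: after 2 steps: K

Reduction:
  start: KI(KI)K
  →1  IK
  →2  K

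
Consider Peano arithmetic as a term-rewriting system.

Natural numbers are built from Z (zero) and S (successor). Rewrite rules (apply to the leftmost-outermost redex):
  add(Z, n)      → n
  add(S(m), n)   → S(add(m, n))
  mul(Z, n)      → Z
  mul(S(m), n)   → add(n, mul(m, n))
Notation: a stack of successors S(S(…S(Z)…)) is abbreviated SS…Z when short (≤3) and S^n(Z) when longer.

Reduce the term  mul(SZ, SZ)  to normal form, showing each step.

Answer: normal form = SZ  (in 4 steps)

Derivation:
  start: mul(SZ, SZ)
  [1] add(SZ, mul(Z, SZ))
  [2] S(add(Z, mul(Z, SZ)))
  [3] S(mul(Z, SZ))
  [4] SZ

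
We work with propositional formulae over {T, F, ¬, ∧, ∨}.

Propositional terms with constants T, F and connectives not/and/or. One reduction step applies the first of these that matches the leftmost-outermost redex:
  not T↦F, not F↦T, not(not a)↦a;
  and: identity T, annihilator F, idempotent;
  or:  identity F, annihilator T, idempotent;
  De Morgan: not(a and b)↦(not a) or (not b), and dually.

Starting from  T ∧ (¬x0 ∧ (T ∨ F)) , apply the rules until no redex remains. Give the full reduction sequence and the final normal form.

Answer: normal form = ¬x0  (in 3 steps)

Working:
  start: T ∧ (¬x0 ∧ (T ∨ F))
  [1] ¬x0 ∧ (T ∨ F)
  [2] ¬x0 ∧ T
  [3] ¬x0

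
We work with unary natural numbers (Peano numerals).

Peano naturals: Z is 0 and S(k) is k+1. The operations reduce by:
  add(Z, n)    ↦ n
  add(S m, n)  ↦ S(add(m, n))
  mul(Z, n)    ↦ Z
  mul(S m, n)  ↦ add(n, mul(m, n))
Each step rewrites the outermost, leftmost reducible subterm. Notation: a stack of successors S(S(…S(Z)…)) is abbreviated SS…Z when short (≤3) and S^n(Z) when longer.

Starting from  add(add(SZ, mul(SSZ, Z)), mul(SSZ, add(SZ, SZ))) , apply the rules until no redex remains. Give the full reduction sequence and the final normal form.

  start: add(add(SZ, mul(SSZ, Z)), mul(SSZ, add(SZ, SZ)))
  step 1: add(S(add(Z, mul(SSZ, Z))), mul(SSZ, add(SZ, SZ)))
  step 2: S(add(add(Z, mul(SSZ, Z)), mul(SSZ, add(SZ, SZ))))
  step 3: S(add(mul(SSZ, Z), mul(SSZ, add(SZ, SZ))))
  step 4: S(add(add(Z, mul(SZ, Z)), mul(SSZ, add(SZ, SZ))))
  step 5: S(add(mul(SZ, Z), mul(SSZ, add(SZ, SZ))))
  step 6: S(add(add(Z, mul(Z, Z)), mul(SSZ, add(SZ, SZ))))
  step 7: S(add(mul(Z, Z), mul(SSZ, add(SZ, SZ))))
  step 8: S(add(Z, mul(SSZ, add(SZ, SZ))))
  step 9: S(mul(SSZ, add(SZ, SZ)))
  step 10: S(add(add(SZ, SZ), mul(SZ, add(SZ, SZ))))
  step 11: S(add(S(add(Z, SZ)), mul(SZ, add(SZ, SZ))))
  step 12: S(S(add(add(Z, SZ), mul(SZ, add(SZ, SZ)))))
  step 13: S(S(add(SZ, mul(SZ, add(SZ, SZ)))))
  step 14: S(S(S(add(Z, mul(SZ, add(SZ, SZ))))))
  step 15: S(S(S(mul(SZ, add(SZ, SZ)))))
  step 16: S(S(S(add(add(SZ, SZ), mul(Z, add(SZ, SZ))))))
  step 17: S(S(S(add(S(add(Z, SZ)), mul(Z, add(SZ, SZ))))))
  step 18: S(S(S(S(add(add(Z, SZ), mul(Z, add(SZ, SZ)))))))
  step 19: S(S(S(S(add(SZ, mul(Z, add(SZ, SZ)))))))
  step 20: S(S(S(S(S(add(Z, mul(Z, add(SZ, SZ))))))))
  step 21: S(S(S(S(S(mul(Z, add(SZ, SZ)))))))
  step 22: S^5(Z)

Answer: normal form = S^5(Z)  (in 22 steps)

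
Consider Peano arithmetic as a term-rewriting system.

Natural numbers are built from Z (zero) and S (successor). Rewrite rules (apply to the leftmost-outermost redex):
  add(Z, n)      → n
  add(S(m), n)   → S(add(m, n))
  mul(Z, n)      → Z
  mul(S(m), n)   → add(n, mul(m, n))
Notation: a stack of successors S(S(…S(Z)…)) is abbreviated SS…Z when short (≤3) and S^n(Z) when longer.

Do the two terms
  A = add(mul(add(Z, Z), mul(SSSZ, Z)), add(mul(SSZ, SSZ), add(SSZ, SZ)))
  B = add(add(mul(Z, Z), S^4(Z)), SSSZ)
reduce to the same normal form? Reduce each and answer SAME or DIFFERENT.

Answer: SAME — A ⇓ S^7(Z), B ⇓ S^7(Z)

Derivation:
Term A:
  start: add(mul(add(Z, Z), mul(SSSZ, Z)), add(mul(SSZ, SSZ), add(SSZ, SZ)))
  [1] add(mul(Z, mul(SSSZ, Z)), add(mul(SSZ, SSZ), add(SSZ, SZ)))
  [2] add(Z, add(mul(SSZ, SSZ), add(SSZ, SZ)))
  [3] add(mul(SSZ, SSZ), add(SSZ, SZ))
  [4] add(add(SSZ, mul(SZ, SSZ)), add(SSZ, SZ))
  [5] add(S(add(SZ, mul(SZ, SSZ))), add(SSZ, SZ))
  [6] S(add(add(SZ, mul(SZ, SSZ)), add(SSZ, SZ)))
  [7] S(add(S(add(Z, mul(SZ, SSZ))), add(SSZ, SZ)))
  [8] S(S(add(add(Z, mul(SZ, SSZ)), add(SSZ, SZ))))
  [9] S(S(add(mul(SZ, SSZ), add(SSZ, SZ))))
  [10] S(S(add(add(SSZ, mul(Z, SSZ)), add(SSZ, SZ))))
  [11] S(S(add(S(add(SZ, mul(Z, SSZ))), add(SSZ, SZ))))
  [12] S(S(S(add(add(SZ, mul(Z, SSZ)), add(SSZ, SZ)))))
  [13] S(S(S(add(S(add(Z, mul(Z, SSZ))), add(SSZ, SZ)))))
  [14] S(S(S(S(add(add(Z, mul(Z, SSZ)), add(SSZ, SZ))))))
  [15] S(S(S(S(add(mul(Z, SSZ), add(SSZ, SZ))))))
  [16] S(S(S(S(add(Z, add(SSZ, SZ))))))
  [17] S(S(S(S(add(SSZ, SZ)))))
  [18] S(S(S(S(S(add(SZ, SZ))))))
  [19] S(S(S(S(S(S(add(Z, SZ)))))))
  [20] S^7(Z)

Term B:
  start: add(add(mul(Z, Z), S^4(Z)), SSSZ)
  [1] add(add(Z, S^4(Z)), SSSZ)
  [2] add(S^4(Z), SSSZ)
  [3] S(add(SSSZ, SSSZ))
  [4] S(S(add(SSZ, SSSZ)))
  [5] S(S(S(add(SZ, SSSZ))))
  [6] S(S(S(S(add(Z, SSSZ)))))
  [7] S^7(Z)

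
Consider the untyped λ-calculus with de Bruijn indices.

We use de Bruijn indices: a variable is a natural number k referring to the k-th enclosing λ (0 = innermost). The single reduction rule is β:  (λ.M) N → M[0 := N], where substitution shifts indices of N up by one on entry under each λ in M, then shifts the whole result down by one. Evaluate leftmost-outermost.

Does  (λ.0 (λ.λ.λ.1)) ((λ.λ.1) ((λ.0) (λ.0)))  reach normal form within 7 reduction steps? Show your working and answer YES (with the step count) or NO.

  start: (λ.0 (λ.λ.λ.1)) ((λ.λ.1) ((λ.0) (λ.0)))
  step 1: (λ.λ.1) ((λ.0) (λ.0)) (λ.λ.λ.1)
  step 2: (λ.(λ.0) (λ.0)) (λ.λ.λ.1)
  step 3: (λ.0) (λ.0)
  step 4: λ.0

Answer: YES — reaches normal form λ.0 in 4 ≤ 7 steps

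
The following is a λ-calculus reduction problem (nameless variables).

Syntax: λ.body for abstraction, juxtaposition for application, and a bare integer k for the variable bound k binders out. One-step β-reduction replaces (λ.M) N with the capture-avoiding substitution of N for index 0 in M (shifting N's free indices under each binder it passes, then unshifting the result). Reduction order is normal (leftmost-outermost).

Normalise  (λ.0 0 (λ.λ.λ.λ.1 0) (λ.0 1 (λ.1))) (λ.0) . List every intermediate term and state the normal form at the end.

  start: (λ.0 0 (λ.λ.λ.λ.1 0) (λ.0 1 (λ.1))) (λ.0)
  step 1: (λ.0) (λ.0) (λ.λ.λ.λ.1 0) (λ.0 (λ.0) (λ.1))
  step 2: (λ.0) (λ.λ.λ.λ.1 0) (λ.0 (λ.0) (λ.1))
  step 3: (λ.λ.λ.λ.1 0) (λ.0 (λ.0) (λ.1))
  step 4: λ.λ.λ.1 0

Answer: normal form = λ.λ.λ.1 0  (in 4 steps)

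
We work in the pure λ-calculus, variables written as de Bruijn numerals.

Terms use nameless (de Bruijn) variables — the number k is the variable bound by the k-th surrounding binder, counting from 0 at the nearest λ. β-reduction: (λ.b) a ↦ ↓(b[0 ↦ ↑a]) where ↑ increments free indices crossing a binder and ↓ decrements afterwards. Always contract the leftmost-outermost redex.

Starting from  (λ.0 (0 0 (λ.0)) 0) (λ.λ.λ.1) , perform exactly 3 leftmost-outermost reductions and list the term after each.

  start: (λ.0 (0 0 (λ.0)) 0) (λ.λ.λ.1)
  step 1: (λ.λ.λ.1) ((λ.λ.λ.1) (λ.λ.λ.1) (λ.0)) (λ.λ.λ.1)
  step 2: (λ.λ.1) (λ.λ.λ.1)
  step 3: λ.λ.λ.λ.1

Answer: after 3 steps: λ.λ.λ.λ.1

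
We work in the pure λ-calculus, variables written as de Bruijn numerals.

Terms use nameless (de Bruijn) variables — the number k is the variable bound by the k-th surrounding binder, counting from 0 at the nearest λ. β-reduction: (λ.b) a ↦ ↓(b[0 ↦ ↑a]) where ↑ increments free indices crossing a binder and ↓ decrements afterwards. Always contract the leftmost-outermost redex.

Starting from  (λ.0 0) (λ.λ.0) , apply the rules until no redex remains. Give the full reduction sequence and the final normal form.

Answer: normal form = λ.0  (in 2 steps)

Reduction:
  start: (λ.0 0) (λ.λ.0)
  →1  (λ.λ.0) (λ.λ.0)
  →2  λ.0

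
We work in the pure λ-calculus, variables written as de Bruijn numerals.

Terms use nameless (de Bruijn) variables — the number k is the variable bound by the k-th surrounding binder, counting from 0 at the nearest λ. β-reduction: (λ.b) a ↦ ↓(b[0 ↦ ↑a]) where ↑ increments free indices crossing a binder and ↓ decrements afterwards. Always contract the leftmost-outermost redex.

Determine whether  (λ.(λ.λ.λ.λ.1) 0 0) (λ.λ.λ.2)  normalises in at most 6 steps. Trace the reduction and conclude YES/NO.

Answer: YES — reaches normal form λ.λ.1 in 3 ≤ 6 steps

Reduction:
  start: (λ.(λ.λ.λ.λ.1) 0 0) (λ.λ.λ.2)
  step 1: (λ.λ.λ.λ.1) (λ.λ.λ.2) (λ.λ.λ.2)
  step 2: (λ.λ.λ.1) (λ.λ.λ.2)
  step 3: λ.λ.1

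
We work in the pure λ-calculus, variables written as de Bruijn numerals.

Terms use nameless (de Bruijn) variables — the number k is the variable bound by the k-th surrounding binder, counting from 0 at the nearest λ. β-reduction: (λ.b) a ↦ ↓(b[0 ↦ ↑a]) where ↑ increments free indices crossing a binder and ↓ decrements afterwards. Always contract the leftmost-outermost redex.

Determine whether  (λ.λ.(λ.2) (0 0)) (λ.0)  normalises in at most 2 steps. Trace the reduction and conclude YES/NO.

Answer: YES — reaches normal form λ.λ.0 in 2 ≤ 2 steps

Derivation:
  start: (λ.λ.(λ.2) (0 0)) (λ.0)
  →1  λ.(λ.λ.0) (0 0)
  →2  λ.λ.0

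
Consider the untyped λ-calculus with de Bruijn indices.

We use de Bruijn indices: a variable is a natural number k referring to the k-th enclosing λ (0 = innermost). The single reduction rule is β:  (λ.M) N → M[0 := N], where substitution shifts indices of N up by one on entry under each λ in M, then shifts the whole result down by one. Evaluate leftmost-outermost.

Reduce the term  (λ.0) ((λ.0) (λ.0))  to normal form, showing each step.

  start: (λ.0) ((λ.0) (λ.0))
  step 1: (λ.0) (λ.0)
  step 2: λ.0

Answer: normal form = λ.0  (in 2 steps)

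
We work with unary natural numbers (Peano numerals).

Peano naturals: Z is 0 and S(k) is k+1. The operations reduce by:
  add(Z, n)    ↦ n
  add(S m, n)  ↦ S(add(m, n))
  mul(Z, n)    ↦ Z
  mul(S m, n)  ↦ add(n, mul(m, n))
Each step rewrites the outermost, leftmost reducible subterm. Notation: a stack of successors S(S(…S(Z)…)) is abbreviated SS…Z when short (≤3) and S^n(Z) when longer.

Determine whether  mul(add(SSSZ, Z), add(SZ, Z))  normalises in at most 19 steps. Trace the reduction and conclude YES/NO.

Answer: NO — after 19 steps the term is S(S(S(mul(Z, add(SZ, Z))))), not yet normal

Working:
  start: mul(add(SSSZ, Z), add(SZ, Z))
  →1  mul(S(add(SSZ, Z)), add(SZ, Z))
  →2  add(add(SZ, Z), mul(add(SSZ, Z), add(SZ, Z)))
  →3  add(S(add(Z, Z)), mul(add(SSZ, Z), add(SZ, Z)))
  →4  S(add(add(Z, Z), mul(add(SSZ, Z), add(SZ, Z))))
  →5  S(add(Z, mul(add(SSZ, Z), add(SZ, Z))))
  →6  S(mul(add(SSZ, Z), add(SZ, Z)))
  →7  S(mul(S(add(SZ, Z)), add(SZ, Z)))
  →8  S(add(add(SZ, Z), mul(add(SZ, Z), add(SZ, Z))))
  →9  S(add(S(add(Z, Z)), mul(add(SZ, Z), add(SZ, Z))))
  →10  S(S(add(add(Z, Z), mul(add(SZ, Z), add(SZ, Z)))))
  →11  S(S(add(Z, mul(add(SZ, Z), add(SZ, Z)))))
  →12  S(S(mul(add(SZ, Z), add(SZ, Z))))
  →13  S(S(mul(S(add(Z, Z)), add(SZ, Z))))
  →14  S(S(add(add(SZ, Z), mul(add(Z, Z), add(SZ, Z)))))
  →15  S(S(add(S(add(Z, Z)), mul(add(Z, Z), add(SZ, Z)))))
  →16  S(S(S(add(add(Z, Z), mul(add(Z, Z), add(SZ, Z))))))
  →17  S(S(S(add(Z, mul(add(Z, Z), add(SZ, Z))))))
  →18  S(S(S(mul(add(Z, Z), add(SZ, Z)))))
  →19  S(S(S(mul(Z, add(SZ, Z)))))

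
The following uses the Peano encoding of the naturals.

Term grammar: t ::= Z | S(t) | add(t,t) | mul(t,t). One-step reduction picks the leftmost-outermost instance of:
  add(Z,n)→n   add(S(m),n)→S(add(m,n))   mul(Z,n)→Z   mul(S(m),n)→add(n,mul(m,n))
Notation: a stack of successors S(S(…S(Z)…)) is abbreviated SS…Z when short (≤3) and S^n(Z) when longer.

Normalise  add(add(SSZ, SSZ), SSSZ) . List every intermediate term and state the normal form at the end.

Answer: normal form = S^7(Z)  (in 8 steps)

Working:
  start: add(add(SSZ, SSZ), SSSZ)
  [1] add(S(add(SZ, SSZ)), SSSZ)
  [2] S(add(add(SZ, SSZ), SSSZ))
  [3] S(add(S(add(Z, SSZ)), SSSZ))
  [4] S(S(add(add(Z, SSZ), SSSZ)))
  [5] S(S(add(SSZ, SSSZ)))
  [6] S(S(S(add(SZ, SSSZ))))
  [7] S(S(S(S(add(Z, SSSZ)))))
  [8] S^7(Z)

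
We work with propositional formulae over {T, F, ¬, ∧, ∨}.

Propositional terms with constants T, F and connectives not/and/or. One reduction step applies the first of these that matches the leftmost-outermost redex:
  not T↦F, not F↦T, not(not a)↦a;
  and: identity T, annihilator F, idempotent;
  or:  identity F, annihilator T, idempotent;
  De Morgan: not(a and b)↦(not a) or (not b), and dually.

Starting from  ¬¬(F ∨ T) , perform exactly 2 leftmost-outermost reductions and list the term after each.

Answer: after 2 steps: T

Reduction:
  start: ¬¬(F ∨ T)
  →1  F ∨ T
  →2  T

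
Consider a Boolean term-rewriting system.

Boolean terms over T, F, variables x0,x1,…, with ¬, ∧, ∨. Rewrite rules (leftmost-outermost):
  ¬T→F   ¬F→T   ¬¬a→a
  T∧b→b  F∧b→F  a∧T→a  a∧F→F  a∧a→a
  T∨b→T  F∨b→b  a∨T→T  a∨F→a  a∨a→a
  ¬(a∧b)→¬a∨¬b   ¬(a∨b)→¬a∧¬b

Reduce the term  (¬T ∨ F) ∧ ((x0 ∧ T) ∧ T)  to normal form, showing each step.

Answer: normal form = F  (in 3 steps)

Derivation:
  start: (¬T ∨ F) ∧ ((x0 ∧ T) ∧ T)
  step 1: ¬T ∧ ((x0 ∧ T) ∧ T)
  step 2: F ∧ ((x0 ∧ T) ∧ T)
  step 3: F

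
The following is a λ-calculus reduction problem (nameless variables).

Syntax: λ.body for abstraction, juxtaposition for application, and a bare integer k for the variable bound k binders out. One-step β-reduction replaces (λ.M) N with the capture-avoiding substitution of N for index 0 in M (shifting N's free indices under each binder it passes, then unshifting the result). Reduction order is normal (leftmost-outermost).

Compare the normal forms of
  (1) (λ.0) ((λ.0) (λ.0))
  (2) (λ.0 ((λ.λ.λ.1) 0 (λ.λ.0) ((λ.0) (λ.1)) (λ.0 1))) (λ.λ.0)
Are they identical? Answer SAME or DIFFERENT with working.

Answer: SAME — A ⇓ λ.0, B ⇓ λ.0

Derivation:
Term A:
  start: (λ.0) ((λ.0) (λ.0))
  →1  (λ.0) (λ.0)
  →2  λ.0

Term B:
  start: (λ.0 ((λ.λ.λ.1) 0 (λ.λ.0) ((λ.0) (λ.1)) (λ.0 1))) (λ.λ.0)
  →1  (λ.λ.0) ((λ.λ.λ.1) (λ.λ.0) (λ.λ.0) ((λ.0) (λ.λ.λ.0)) (λ.0 (λ.λ.0)))
  →2  λ.0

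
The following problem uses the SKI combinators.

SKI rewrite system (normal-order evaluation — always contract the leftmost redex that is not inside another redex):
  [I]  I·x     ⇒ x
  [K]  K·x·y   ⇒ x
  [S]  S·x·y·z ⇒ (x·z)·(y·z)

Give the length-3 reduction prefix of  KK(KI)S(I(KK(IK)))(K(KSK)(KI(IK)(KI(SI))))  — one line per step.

  start: KK(KI)S(I(KK(IK)))(K(KSK)(KI(IK)(KI(SI))))
  step 1: KS(I(KK(IK)))(K(KSK)(KI(IK)(KI(SI))))
  step 2: S(K(KSK)(KI(IK)(KI(SI))))
  step 3: S(KSK)

Answer: after 3 steps: S(KSK)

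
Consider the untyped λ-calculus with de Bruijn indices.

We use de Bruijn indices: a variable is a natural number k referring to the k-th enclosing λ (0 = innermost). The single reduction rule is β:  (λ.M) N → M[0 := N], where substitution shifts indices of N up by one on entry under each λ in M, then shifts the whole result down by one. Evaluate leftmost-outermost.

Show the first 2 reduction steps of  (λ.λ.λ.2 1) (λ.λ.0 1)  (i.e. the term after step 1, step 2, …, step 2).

  start: (λ.λ.λ.2 1) (λ.λ.0 1)
  step 1: λ.λ.(λ.λ.0 1) 1
  step 2: λ.λ.λ.0 2

Answer: after 2 steps: λ.λ.λ.0 2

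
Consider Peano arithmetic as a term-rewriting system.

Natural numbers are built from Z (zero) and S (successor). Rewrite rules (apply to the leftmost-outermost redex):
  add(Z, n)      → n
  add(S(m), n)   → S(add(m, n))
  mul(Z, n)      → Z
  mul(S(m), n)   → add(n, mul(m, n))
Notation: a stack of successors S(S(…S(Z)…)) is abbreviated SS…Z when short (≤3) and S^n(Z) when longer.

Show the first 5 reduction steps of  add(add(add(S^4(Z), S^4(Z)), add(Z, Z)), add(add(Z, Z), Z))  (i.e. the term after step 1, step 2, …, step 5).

Answer: after 5 steps: S(add(S(add(add(SSZ, S^4(Z)), add(Z, Z))), add(add(Z, Z), Z)))

Derivation:
  start: add(add(add(S^4(Z), S^4(Z)), add(Z, Z)), add(add(Z, Z), Z))
  step 1: add(add(S(add(SSSZ, S^4(Z))), add(Z, Z)), add(add(Z, Z), Z))
  step 2: add(S(add(add(SSSZ, S^4(Z)), add(Z, Z))), add(add(Z, Z), Z))
  step 3: S(add(add(add(SSSZ, S^4(Z)), add(Z, Z)), add(add(Z, Z), Z)))
  step 4: S(add(add(S(add(SSZ, S^4(Z))), add(Z, Z)), add(add(Z, Z), Z)))
  step 5: S(add(S(add(add(SSZ, S^4(Z)), add(Z, Z))), add(add(Z, Z), Z)))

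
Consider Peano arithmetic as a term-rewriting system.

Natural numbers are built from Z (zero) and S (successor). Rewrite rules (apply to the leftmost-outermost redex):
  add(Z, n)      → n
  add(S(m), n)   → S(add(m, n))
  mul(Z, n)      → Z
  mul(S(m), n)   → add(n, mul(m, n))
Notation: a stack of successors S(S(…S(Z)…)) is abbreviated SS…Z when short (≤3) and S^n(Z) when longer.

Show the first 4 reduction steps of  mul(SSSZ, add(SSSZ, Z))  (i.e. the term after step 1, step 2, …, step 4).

  start: mul(SSSZ, add(SSSZ, Z))
  step 1: add(add(SSSZ, Z), mul(SSZ, add(SSSZ, Z)))
  step 2: add(S(add(SSZ, Z)), mul(SSZ, add(SSSZ, Z)))
  step 3: S(add(add(SSZ, Z), mul(SSZ, add(SSSZ, Z))))
  step 4: S(add(S(add(SZ, Z)), mul(SSZ, add(SSSZ, Z))))

Answer: after 4 steps: S(add(S(add(SZ, Z)), mul(SSZ, add(SSSZ, Z))))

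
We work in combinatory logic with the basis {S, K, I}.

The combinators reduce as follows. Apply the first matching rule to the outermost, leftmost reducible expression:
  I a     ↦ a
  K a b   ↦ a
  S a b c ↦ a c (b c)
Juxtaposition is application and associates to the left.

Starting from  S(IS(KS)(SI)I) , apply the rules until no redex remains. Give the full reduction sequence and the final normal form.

Answer: normal form = S(S(SII))  (in 3 steps)

Derivation:
  start: S(IS(KS)(SI)I)
  step 1: S(S(KS)(SI)I)
  step 2: S(KSI(SII))
  step 3: S(S(SII))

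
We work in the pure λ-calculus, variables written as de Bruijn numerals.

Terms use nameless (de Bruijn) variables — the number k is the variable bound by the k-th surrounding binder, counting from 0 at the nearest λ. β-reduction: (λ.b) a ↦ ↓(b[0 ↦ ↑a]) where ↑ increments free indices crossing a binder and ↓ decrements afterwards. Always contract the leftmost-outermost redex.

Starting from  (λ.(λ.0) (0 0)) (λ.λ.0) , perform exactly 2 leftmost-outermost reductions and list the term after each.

Answer: after 2 steps: (λ.λ.0) (λ.λ.0)

Derivation:
  start: (λ.(λ.0) (0 0)) (λ.λ.0)
  →1  (λ.0) ((λ.λ.0) (λ.λ.0))
  →2  (λ.λ.0) (λ.λ.0)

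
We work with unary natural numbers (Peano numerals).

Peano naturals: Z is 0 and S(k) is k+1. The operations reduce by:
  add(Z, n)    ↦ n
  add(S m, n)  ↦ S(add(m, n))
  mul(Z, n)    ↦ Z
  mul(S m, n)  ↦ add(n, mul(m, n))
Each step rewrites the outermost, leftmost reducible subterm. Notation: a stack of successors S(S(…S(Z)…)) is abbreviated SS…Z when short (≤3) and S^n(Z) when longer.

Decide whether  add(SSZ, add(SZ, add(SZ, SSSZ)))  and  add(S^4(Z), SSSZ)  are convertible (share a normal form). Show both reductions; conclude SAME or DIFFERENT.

Term A:
  start: add(SSZ, add(SZ, add(SZ, SSSZ)))
  →1  S(add(SZ, add(SZ, add(SZ, SSSZ))))
  →2  S(S(add(Z, add(SZ, add(SZ, SSSZ)))))
  →3  S(S(add(SZ, add(SZ, SSSZ))))
  →4  S(S(S(add(Z, add(SZ, SSSZ)))))
  →5  S(S(S(add(SZ, SSSZ))))
  →6  S(S(S(S(add(Z, SSSZ)))))
  →7  S^7(Z)

Term B:
  start: add(S^4(Z), SSSZ)
  →1  S(add(SSSZ, SSSZ))
  →2  S(S(add(SSZ, SSSZ)))
  →3  S(S(S(add(SZ, SSSZ))))
  →4  S(S(S(S(add(Z, SSSZ)))))
  →5  S^7(Z)

Answer: SAME — A ⇓ S^7(Z), B ⇓ S^7(Z)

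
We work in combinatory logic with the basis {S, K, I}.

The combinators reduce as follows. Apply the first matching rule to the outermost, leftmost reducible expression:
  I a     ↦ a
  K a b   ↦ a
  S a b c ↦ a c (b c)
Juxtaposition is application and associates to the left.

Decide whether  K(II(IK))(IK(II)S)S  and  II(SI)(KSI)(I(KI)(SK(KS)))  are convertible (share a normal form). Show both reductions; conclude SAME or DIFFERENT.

Answer: DIFFERENT — A ⇓ KS, B ⇓ SI

Derivation:
Term A:
  start: K(II(IK))(IK(II)S)S
  →1  II(IK)S
  →2  I(IK)S
  →3  IKS
  →4  KS

Term B:
  start: II(SI)(KSI)(I(KI)(SK(KS)))
  →1  I(SI)(KSI)(I(KI)(SK(KS)))
  →2  SI(KSI)(I(KI)(SK(KS)))
  →3  I(I(KI)(SK(KS)))(KSI(I(KI)(SK(KS))))
  →4  I(KI)(SK(KS))(KSI(I(KI)(SK(KS))))
  →5  KI(SK(KS))(KSI(I(KI)(SK(KS))))
  →6  I(KSI(I(KI)(SK(KS))))
  →7  KSI(I(KI)(SK(KS)))
  →8  S(I(KI)(SK(KS)))
  →9  S(KI(SK(KS)))
  →10  SI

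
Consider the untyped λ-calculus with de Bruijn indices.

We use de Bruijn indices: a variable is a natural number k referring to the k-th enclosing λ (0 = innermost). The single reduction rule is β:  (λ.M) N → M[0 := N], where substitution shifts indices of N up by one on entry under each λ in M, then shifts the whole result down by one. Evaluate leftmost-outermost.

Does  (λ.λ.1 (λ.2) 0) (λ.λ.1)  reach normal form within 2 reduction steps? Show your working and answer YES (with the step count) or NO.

  start: (λ.λ.1 (λ.2) 0) (λ.λ.1)
  →1  λ.(λ.λ.1) (λ.λ.λ.1) 0
  →2  λ.(λ.λ.λ.λ.1) 0

Answer: NO — after 2 steps the term is λ.(λ.λ.λ.λ.1) 0, not yet normal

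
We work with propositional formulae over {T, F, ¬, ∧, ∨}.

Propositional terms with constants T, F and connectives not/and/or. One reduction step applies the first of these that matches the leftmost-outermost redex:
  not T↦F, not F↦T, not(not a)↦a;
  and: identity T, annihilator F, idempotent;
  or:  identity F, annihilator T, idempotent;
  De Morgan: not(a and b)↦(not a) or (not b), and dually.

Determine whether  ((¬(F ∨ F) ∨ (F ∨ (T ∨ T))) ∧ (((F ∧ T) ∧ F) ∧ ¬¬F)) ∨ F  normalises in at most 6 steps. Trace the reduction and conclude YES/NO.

Answer: NO — after 6 steps the term is ((F ∧ T) ∧ F) ∧ ¬¬F, not yet normal

Reduction:
  start: ((¬(F ∨ F) ∨ (F ∨ (T ∨ T))) ∧ (((F ∧ T) ∧ F) ∧ ¬¬F)) ∨ F
  [1] (¬(F ∨ F) ∨ (F ∨ (T ∨ T))) ∧ (((F ∧ T) ∧ F) ∧ ¬¬F)
  [2] ((¬F ∧ ¬F) ∨ (F ∨ (T ∨ T))) ∧ (((F ∧ T) ∧ F) ∧ ¬¬F)
  [3] (¬F ∨ (F ∨ (T ∨ T))) ∧ (((F ∧ T) ∧ F) ∧ ¬¬F)
  [4] (T ∨ (F ∨ (T ∨ T))) ∧ (((F ∧ T) ∧ F) ∧ ¬¬F)
  [5] T ∧ (((F ∧ T) ∧ F) ∧ ¬¬F)
  [6] ((F ∧ T) ∧ F) ∧ ¬¬F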